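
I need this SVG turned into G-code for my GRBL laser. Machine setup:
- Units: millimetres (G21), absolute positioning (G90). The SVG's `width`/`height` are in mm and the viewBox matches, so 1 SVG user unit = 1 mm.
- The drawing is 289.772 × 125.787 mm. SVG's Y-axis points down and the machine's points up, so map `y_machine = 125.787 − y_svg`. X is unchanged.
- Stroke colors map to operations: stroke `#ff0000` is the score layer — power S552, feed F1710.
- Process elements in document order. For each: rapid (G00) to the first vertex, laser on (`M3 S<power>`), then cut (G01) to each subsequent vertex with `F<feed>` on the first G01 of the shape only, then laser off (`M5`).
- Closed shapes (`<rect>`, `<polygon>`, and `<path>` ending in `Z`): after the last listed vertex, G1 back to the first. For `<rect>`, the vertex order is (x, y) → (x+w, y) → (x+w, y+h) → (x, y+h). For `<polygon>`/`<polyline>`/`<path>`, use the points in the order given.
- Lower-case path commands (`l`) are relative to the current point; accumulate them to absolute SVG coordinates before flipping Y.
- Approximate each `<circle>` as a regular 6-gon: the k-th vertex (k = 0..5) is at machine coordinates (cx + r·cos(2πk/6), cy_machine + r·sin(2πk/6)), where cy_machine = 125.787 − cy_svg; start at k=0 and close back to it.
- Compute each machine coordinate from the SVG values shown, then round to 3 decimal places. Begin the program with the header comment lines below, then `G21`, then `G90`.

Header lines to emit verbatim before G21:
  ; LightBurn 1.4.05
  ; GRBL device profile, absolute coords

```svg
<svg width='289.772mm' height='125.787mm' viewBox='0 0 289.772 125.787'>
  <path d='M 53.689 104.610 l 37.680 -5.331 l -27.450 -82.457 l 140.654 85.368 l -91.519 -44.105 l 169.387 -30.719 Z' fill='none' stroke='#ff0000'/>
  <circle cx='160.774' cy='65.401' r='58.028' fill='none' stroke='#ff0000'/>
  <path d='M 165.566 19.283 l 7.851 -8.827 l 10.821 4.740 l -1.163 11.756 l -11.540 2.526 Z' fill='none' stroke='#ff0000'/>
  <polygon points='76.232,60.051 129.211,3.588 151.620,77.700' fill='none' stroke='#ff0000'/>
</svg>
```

Since the viewBox matches the mm dimensions, user units are millimetres directly. The only transform is the Y-flip y_m = 125.787 − y_svg.

Shape 1 is a closed polygon drawn with `<path>`. Its stroke #ff0000 means score at S552, F1710. After flipping Y the toolpath is (53.689,21.177) → (91.369,26.508) → (63.919,108.965) → (204.573,23.597) → (113.054,67.702) → (282.441,98.421) → (53.689,21.177), returning to the start.

Shape 2 is a circle drawn with `<circle>`. Its stroke #ff0000 means score at S552, F1710. After flipping Y the toolpath is (218.802,60.386) → (189.788,110.640) → (131.760,110.640) → (102.746,60.386) → (131.760,10.132) → (189.788,10.132) → (218.802,60.386), returning to the start.

Shape 3 is a regular polygon drawn with `<path>`. Its stroke #ff0000 means score at S552, F1710. After flipping Y the toolpath is (165.566,106.504) → (173.417,115.331) → (184.238,110.591) → (183.075,98.835) → (171.535,96.309) → (165.566,106.504), returning to the start.

Shape 4 is a regular polygon drawn with `<polygon>`. Its stroke #ff0000 means score at S552, F1710. After flipping Y the toolpath is (76.232,65.736) → (129.211,122.199) → (151.620,48.087) → (76.232,65.736), returning to the start.

; LightBurn 1.4.05
; GRBL device profile, absolute coords
G21
G90
G00 X53.689 Y21.177
M3 S552
G01 X91.369 Y26.508 F1710
G01 X63.919 Y108.965
G01 X204.573 Y23.597
G01 X113.054 Y67.702
G01 X282.441 Y98.421
G01 X53.689 Y21.177
M5
G00 X218.802 Y60.386
M3 S552
G01 X189.788 Y110.640 F1710
G01 X131.760 Y110.640
G01 X102.746 Y60.386
G01 X131.760 Y10.132
G01 X189.788 Y10.132
G01 X218.802 Y60.386
M5
G00 X165.566 Y106.504
M3 S552
G01 X173.417 Y115.331 F1710
G01 X184.238 Y110.591
G01 X183.075 Y98.835
G01 X171.535 Y96.309
G01 X165.566 Y106.504
M5
G00 X76.232 Y65.736
M3 S552
G01 X129.211 Y122.199 F1710
G01 X151.620 Y48.087
G01 X76.232 Y65.736
M5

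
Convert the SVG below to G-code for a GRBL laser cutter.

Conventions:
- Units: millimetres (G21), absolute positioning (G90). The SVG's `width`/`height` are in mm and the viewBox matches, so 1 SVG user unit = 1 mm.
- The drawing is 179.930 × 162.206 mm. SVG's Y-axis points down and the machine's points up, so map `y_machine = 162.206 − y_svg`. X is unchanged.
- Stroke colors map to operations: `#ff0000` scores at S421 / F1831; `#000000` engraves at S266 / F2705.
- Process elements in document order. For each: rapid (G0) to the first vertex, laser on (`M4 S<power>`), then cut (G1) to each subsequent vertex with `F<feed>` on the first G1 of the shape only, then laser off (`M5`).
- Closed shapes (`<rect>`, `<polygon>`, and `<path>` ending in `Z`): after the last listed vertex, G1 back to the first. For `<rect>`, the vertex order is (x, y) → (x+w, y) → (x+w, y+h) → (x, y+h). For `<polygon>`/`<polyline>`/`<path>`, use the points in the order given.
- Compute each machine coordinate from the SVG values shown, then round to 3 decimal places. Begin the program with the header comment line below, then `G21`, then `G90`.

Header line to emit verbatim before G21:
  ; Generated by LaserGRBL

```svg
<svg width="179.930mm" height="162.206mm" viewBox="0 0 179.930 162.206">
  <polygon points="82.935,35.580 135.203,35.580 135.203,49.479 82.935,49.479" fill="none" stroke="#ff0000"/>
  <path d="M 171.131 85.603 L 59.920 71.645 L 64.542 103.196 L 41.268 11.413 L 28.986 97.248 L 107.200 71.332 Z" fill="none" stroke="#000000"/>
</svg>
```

; Generated by LaserGRBL
G21
G90
G0 X82.935 Y126.626
M4 S421
G1 X135.203 Y126.626 F1831
G1 X135.203 Y112.727
G1 X82.935 Y112.727
G1 X82.935 Y126.626
M5
G0 X171.131 Y76.603
M4 S266
G1 X59.920 Y90.561 F2705
G1 X64.542 Y59.010
G1 X41.268 Y150.793
G1 X28.986 Y64.958
G1 X107.200 Y90.874
G1 X171.131 Y76.603
M5

viewBox `0 0 179.930 162.206` with mm width/height → 1 unit = 1 mm. Flip: y_m = 162.206 − y_svg.

**Shape 1** — `<polygon>` rectangle, stroke `#ff0000` → score (S421, F1831). Machine vertices: (82.935,126.626) → (135.203,126.626) → (135.203,112.727) → (82.935,112.727) → (82.935,126.626). Closed: final G1 returns to the first vertex.

**Shape 2** — `<path>` closed polygon, stroke `#000000` → engrave (S266, F2705). Machine vertices: (171.131,76.603) → (59.920,90.561) → (64.542,59.010) → (41.268,150.793) → (28.986,64.958) → (107.200,90.874) → (171.131,76.603). Closed: final G1 returns to the first vertex.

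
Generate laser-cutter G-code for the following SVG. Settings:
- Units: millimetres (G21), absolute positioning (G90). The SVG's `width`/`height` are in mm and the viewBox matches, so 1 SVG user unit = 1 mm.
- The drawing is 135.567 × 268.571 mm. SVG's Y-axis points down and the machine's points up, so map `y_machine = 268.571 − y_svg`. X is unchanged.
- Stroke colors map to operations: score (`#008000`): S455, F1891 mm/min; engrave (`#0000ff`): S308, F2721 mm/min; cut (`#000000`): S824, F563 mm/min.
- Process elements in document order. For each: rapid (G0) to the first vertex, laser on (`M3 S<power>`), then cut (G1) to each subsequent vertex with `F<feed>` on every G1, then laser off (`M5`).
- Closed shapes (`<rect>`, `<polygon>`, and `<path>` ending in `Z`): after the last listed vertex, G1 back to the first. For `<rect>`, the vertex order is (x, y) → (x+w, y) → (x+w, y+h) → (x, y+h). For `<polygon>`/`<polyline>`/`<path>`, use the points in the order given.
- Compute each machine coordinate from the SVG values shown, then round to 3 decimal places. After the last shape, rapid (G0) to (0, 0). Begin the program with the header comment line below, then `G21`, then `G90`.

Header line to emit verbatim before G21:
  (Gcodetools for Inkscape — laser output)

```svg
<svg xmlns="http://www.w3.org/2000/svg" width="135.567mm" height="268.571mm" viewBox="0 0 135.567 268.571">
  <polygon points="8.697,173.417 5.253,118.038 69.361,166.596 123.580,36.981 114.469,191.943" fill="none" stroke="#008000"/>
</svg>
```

(Gcodetools for Inkscape — laser output)
G21
G90
G0 X8.697 Y95.154
M3 S455
G1 X5.253 Y150.533 F1891
G1 X69.361 Y101.975 F1891
G1 X123.580 Y231.590 F1891
G1 X114.469 Y76.628 F1891
G1 X8.697 Y95.154 F1891
M5
G0 X0.000 Y0.000

viewBox `0 0 135.567 268.571` with mm width/height → 1 unit = 1 mm. Flip: y_m = 268.571 − y_svg.

**Shape 1** — `<polygon>` closed polygon, stroke `#008000` → score (S455, F1891). Machine vertices: (8.697,95.154) → (5.253,150.533) → (69.361,101.975) → (123.580,231.590) → (114.469,76.628) → (8.697,95.154). Closed: final G1 returns to the first vertex.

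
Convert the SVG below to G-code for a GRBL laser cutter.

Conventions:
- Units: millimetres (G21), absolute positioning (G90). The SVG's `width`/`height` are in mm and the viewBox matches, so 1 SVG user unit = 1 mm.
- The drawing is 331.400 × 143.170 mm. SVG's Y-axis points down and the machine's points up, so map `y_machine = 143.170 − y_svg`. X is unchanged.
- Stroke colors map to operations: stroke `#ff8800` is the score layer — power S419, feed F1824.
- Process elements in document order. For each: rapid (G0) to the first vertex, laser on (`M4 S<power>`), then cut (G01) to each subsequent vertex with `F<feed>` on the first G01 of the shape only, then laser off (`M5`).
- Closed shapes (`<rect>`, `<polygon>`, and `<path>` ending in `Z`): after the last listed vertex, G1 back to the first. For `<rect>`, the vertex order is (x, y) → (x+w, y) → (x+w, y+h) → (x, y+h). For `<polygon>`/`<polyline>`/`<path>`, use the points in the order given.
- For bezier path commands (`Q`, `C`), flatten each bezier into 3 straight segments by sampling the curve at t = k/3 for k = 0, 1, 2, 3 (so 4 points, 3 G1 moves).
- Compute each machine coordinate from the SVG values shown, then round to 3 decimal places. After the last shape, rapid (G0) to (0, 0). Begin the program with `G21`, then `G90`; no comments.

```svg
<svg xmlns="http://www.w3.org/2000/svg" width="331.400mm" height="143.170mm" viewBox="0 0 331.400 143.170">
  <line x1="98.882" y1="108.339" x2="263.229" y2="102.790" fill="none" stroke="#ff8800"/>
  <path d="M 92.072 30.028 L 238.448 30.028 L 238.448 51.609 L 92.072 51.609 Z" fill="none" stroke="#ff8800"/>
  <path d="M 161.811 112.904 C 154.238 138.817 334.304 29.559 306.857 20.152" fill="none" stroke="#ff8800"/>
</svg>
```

Since the viewBox matches the mm dimensions, user units are millimetres directly. The only transform is the Y-flip y_m = 143.170 − y_svg.

Shape 1 is a line segment drawn with `<line>`. Its stroke #ff8800 means score at S419, F1824. After flipping Y the toolpath is (98.882,34.831) → (263.229,40.380).

Shape 2 is a rectangle drawn with `<path>`. Its stroke #ff8800 means score at S419, F1824. After flipping Y the toolpath is (92.072,113.142) → (238.448,113.142) → (238.448,91.561) → (92.072,91.561) → (92.072,113.142), returning to the start.

Shape 3 is a cubic bezier drawn with `<path>`. Its stroke #ff8800 means score at S419, F1824. After flipping Y the toolpath is (161.811,30.266) → (202.149,40.705) → (279.768,89.032) → (306.857,123.018).

G21
G90
G0 X98.882 Y34.831
M4 S419
G01 X263.229 Y40.380 F1824
M5
G0 X92.072 Y113.142
M4 S419
G01 X238.448 Y113.142 F1824
G01 X238.448 Y91.561
G01 X92.072 Y91.561
G01 X92.072 Y113.142
M5
G0 X161.811 Y30.266
M4 S419
G01 X202.149 Y40.705 F1824
G01 X279.768 Y89.032
G01 X306.857 Y123.018
M5
G0 X0.000 Y0.000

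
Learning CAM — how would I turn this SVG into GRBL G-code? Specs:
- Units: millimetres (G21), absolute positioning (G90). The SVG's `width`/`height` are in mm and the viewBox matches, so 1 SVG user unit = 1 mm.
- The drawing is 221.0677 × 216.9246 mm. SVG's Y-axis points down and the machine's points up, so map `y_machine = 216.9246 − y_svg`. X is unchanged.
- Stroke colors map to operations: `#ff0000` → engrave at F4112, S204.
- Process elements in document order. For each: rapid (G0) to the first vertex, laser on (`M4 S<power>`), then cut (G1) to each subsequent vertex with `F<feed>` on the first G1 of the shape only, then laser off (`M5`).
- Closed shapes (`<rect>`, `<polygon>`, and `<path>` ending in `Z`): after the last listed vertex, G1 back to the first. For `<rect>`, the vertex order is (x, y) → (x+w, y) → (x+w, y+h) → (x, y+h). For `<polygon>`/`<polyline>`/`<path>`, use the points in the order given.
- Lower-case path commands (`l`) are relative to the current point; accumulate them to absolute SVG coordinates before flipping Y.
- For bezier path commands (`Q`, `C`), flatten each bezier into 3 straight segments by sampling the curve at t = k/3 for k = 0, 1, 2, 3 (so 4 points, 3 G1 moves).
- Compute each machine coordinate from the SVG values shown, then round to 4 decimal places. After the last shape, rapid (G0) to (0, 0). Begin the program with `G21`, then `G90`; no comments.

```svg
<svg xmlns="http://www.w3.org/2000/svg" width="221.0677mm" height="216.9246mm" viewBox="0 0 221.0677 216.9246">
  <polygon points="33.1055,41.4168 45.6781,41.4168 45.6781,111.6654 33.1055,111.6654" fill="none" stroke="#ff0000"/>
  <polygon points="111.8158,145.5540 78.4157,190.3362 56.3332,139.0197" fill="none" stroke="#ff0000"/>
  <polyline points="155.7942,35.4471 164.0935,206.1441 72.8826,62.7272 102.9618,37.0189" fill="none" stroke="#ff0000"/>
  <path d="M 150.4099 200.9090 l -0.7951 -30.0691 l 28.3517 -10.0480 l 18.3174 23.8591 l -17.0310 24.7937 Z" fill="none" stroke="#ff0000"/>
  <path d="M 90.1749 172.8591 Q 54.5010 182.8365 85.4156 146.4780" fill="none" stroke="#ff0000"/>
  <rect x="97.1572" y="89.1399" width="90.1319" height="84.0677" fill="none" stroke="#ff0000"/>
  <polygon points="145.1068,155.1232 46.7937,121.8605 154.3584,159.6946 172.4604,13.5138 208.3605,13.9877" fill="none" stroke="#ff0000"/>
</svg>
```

G21
G90
G0 X33.1055 Y175.5078
M4 S204
G1 X45.6781 Y175.5078 F4112
G1 X45.6781 Y105.2592
G1 X33.1055 Y105.2592
G1 X33.1055 Y175.5078
M5
G0 X111.8158 Y71.3706
M4 S204
G1 X78.4157 Y26.5884 F4112
G1 X56.3332 Y77.9049
G1 X111.8158 Y71.3706
M5
G0 X155.7942 Y181.4775
M4 S204
G1 X164.0935 Y10.7805 F4112
G1 X72.8826 Y154.1974
G1 X102.9618 Y179.9057
M5
G0 X150.4099 Y16.0156
M4 S204
G1 X149.6148 Y46.0847 F4112
G1 X177.9665 Y56.1327
G1 X196.2839 Y32.2736
G1 X179.2529 Y7.4799
G1 X150.4099 Y16.0156
M5
G0 X90.1749 Y44.0655
M4 S204
G1 X73.7910 Y42.5623 F4112
G1 X72.2046 Y51.3560
G1 X85.4156 Y70.4466
M5
G0 X97.1572 Y127.7847
M4 S204
G1 X187.2891 Y127.7847 F4112
G1 X187.2891 Y43.7170
G1 X97.1572 Y43.7170
G1 X97.1572 Y127.7847
M5
G0 X145.1068 Y61.8014
M4 S204
G1 X46.7937 Y95.0641 F4112
G1 X154.3584 Y57.2300
G1 X172.4604 Y203.4108
G1 X208.3605 Y202.9369
G1 X145.1068 Y61.8014
M5
G0 X0.0000 Y0.0000

Since the viewBox matches the mm dimensions, user units are millimetres directly. The only transform is the Y-flip y_m = 216.9246 − y_svg.

Shape 1 is a rectangle drawn with `<polygon>`. Its stroke #ff0000 means engrave at S204, F4112. After flipping Y the toolpath is (33.1055,175.5078) → (45.6781,175.5078) → (45.6781,105.2592) → (33.1055,105.2592) → (33.1055,175.5078), returning to the start.

Shape 2 is a regular polygon drawn with `<polygon>`. Its stroke #ff0000 means engrave at S204, F4112. After flipping Y the toolpath is (111.8158,71.3706) → (78.4157,26.5884) → (56.3332,77.9049) → (111.8158,71.3706), returning to the start.

Shape 3 is a open polyline drawn with `<polyline>`. Its stroke #ff0000 means engrave at S204, F4112. After flipping Y the toolpath is (155.7942,181.4775) → (164.0935,10.7805) → (72.8826,154.1974) → (102.9618,179.9057).

Shape 4 is a regular polygon drawn with `<path>`. Its stroke #ff0000 means engrave at S204, F4112. After flipping Y the toolpath is (150.4099,16.0156) → (149.6148,46.0847) → (177.9665,56.1327) → (196.2839,32.2736) → (179.2529,7.4799) → (150.4099,16.0156), returning to the start.

Shape 5 is a quadratic bezier drawn with `<path>`. Its stroke #ff0000 means engrave at S204, F4112. After flipping Y the toolpath is (90.1749,44.0655) → (73.7910,42.5623) → (72.2046,51.3560) → (85.4156,70.4466).

Shape 6 is a rectangle drawn with `<rect>`. Its stroke #ff0000 means engrave at S204, F4112. After flipping Y the toolpath is (97.1572,127.7847) → (187.2891,127.7847) → (187.2891,43.7170) → (97.1572,43.7170) → (97.1572,127.7847), returning to the start.

Shape 7 is a closed polygon drawn with `<polygon>`. Its stroke #ff0000 means engrave at S204, F4112. After flipping Y the toolpath is (145.1068,61.8014) → (46.7937,95.0641) → (154.3584,57.2300) → (172.4604,203.4108) → (208.3605,202.9369) → (145.1068,61.8014), returning to the start.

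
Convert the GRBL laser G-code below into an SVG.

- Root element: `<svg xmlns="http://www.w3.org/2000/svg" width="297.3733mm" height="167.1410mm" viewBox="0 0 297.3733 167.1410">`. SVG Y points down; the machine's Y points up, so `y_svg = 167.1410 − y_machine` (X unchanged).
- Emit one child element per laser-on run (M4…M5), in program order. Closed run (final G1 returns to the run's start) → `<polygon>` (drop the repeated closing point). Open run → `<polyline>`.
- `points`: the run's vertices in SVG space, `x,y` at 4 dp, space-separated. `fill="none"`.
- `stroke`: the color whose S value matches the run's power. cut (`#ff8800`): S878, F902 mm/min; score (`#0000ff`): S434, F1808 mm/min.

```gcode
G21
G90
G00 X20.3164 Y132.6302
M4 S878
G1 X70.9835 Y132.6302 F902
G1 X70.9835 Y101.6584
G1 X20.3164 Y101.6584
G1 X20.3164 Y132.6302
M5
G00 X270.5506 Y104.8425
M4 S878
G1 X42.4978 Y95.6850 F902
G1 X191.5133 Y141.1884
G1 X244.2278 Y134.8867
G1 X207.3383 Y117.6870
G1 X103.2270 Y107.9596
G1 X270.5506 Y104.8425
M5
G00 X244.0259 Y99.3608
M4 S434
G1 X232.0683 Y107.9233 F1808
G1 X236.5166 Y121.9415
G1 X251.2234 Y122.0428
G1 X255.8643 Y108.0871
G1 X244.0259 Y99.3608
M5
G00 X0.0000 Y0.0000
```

y_svg = 167.1410 − y_m.

[1] S878→`#ff8800` (cut); closed run; points: 20.3164,34.5108 70.9835,34.5108 70.9835,65.4826 20.3164,65.4826

[2] S878→`#ff8800` (cut); closed run; points: 270.5506,62.2985 42.4978,71.4560 191.5133,25.9526 244.2278,32.2543 207.3383,49.4540 103.2270,59.1814

[3] S434→`#0000ff` (score); closed run; points: 244.0259,67.7802 232.0683,59.2177 236.5166,45.1995 251.2234,45.0982 255.8643,59.0539

<svg xmlns="http://www.w3.org/2000/svg" width="297.3733mm" height="167.1410mm" viewBox="0 0 297.3733 167.1410">
  <polygon points="20.3164,34.5108 70.9835,34.5108 70.9835,65.4826 20.3164,65.4826" fill="none" stroke="#ff8800"/>
  <polygon points="270.5506,62.2985 42.4978,71.4560 191.5133,25.9526 244.2278,32.2543 207.3383,49.4540 103.2270,59.1814" fill="none" stroke="#ff8800"/>
  <polygon points="244.0259,67.7802 232.0683,59.2177 236.5166,45.1995 251.2234,45.0982 255.8643,59.0539" fill="none" stroke="#0000ff"/>
</svg>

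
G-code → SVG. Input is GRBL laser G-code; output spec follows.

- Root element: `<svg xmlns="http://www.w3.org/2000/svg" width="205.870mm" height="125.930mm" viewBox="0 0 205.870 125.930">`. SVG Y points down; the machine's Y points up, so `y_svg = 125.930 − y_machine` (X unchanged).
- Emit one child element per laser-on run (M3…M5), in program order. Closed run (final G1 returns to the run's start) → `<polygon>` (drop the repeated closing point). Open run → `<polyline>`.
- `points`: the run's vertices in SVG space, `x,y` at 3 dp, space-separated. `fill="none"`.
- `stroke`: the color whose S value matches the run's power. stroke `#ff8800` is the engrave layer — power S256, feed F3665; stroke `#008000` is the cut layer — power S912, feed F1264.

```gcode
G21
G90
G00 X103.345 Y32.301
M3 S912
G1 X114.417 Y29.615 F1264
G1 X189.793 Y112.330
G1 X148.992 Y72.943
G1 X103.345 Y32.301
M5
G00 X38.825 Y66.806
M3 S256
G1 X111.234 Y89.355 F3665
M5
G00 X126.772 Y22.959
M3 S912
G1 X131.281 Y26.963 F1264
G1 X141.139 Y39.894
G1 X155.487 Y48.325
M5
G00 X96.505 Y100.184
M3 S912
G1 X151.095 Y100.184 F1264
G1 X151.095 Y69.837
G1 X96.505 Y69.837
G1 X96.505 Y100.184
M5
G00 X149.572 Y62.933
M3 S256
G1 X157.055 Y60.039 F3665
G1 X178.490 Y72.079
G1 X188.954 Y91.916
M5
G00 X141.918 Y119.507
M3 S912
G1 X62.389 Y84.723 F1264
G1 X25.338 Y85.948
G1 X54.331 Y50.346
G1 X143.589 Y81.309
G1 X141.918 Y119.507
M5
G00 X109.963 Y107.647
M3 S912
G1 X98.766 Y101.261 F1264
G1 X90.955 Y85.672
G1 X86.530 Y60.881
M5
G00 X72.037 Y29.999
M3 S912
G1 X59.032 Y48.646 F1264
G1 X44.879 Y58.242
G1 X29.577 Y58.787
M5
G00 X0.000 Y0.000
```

y_svg = 125.930 − y_m.

[1] S912→`#008000` (cut); closed run; points: 103.345,93.629 114.417,96.315 189.793,13.600 148.992,52.987

[2] S256→`#ff8800` (engrave); open run; points: 38.825,59.124 111.234,36.575

[3] S912→`#008000` (cut); open run; points: 126.772,102.971 131.281,98.967 141.139,86.036 155.487,77.605

[4] S912→`#008000` (cut); closed run; points: 96.505,25.746 151.095,25.746 151.095,56.093 96.505,56.093

[5] S256→`#ff8800` (engrave); open run; points: 149.572,62.997 157.055,65.891 178.490,53.851 188.954,34.014

[6] S912→`#008000` (cut); closed run; points: 141.918,6.423 62.389,41.207 25.338,39.982 54.331,75.584 143.589,44.621

[7] S912→`#008000` (cut); open run; points: 109.963,18.283 98.766,24.669 90.955,40.258 86.530,65.049

[8] S912→`#008000` (cut); open run; points: 72.037,95.931 59.032,77.284 44.879,67.688 29.577,67.143

<svg xmlns="http://www.w3.org/2000/svg" width="205.870mm" height="125.930mm" viewBox="0 0 205.870 125.930">
  <polygon points="103.345,93.629 114.417,96.315 189.793,13.600 148.992,52.987" fill="none" stroke="#008000"/>
  <polyline points="38.825,59.124 111.234,36.575" fill="none" stroke="#ff8800"/>
  <polyline points="126.772,102.971 131.281,98.967 141.139,86.036 155.487,77.605" fill="none" stroke="#008000"/>
  <polygon points="96.505,25.746 151.095,25.746 151.095,56.093 96.505,56.093" fill="none" stroke="#008000"/>
  <polyline points="149.572,62.997 157.055,65.891 178.490,53.851 188.954,34.014" fill="none" stroke="#ff8800"/>
  <polygon points="141.918,6.423 62.389,41.207 25.338,39.982 54.331,75.584 143.589,44.621" fill="none" stroke="#008000"/>
  <polyline points="109.963,18.283 98.766,24.669 90.955,40.258 86.530,65.049" fill="none" stroke="#008000"/>
  <polyline points="72.037,95.931 59.032,77.284 44.879,67.688 29.577,67.143" fill="none" stroke="#008000"/>
</svg>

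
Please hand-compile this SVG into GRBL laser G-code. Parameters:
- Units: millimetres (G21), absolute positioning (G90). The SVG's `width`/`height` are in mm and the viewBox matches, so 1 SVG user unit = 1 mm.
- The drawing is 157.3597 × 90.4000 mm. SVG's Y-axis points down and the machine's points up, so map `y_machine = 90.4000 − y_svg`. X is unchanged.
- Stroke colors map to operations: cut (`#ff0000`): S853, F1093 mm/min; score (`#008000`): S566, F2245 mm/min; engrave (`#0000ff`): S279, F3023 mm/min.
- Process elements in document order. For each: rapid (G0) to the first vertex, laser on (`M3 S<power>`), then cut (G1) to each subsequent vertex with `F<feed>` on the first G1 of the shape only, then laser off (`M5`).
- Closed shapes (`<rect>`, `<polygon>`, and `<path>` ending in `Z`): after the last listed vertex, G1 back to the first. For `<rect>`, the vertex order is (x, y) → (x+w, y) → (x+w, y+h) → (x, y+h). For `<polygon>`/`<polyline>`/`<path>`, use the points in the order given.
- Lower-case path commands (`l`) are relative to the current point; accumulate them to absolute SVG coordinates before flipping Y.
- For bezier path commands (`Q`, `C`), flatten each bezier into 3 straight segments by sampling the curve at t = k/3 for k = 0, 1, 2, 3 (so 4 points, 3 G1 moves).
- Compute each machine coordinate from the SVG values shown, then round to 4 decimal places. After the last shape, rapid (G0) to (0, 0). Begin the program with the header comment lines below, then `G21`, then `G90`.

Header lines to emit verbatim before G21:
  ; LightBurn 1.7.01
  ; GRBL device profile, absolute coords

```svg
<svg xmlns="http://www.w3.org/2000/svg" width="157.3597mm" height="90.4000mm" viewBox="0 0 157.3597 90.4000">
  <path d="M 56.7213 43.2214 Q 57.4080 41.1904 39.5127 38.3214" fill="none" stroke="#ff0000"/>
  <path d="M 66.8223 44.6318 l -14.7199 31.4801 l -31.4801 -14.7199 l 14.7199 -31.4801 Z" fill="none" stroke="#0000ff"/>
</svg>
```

1 u = 1 mm; y_m = 90.4000 − y.

[1] `<path>` quadratic bezier, #ff0000→cut S853 F1093: (56.7213,47.1786) → (55.1144,48.6257) → (49.3782,50.2590) → (39.5127,52.0786)

[2] `<path>` regular polygon, #0000ff→engrave S279 F3023: (66.8223,45.7682) → (52.1024,14.2881) → (20.6223,29.0080) → (35.3422,60.4881) → (66.8223,45.7682) (closed)

; LightBurn 1.7.01
; GRBL device profile, absolute coords
G21
G90
G0 X56.7213 Y47.1786
M3 S853
G1 X55.1144 Y48.6257 F1093
G1 X49.3782 Y50.2590
G1 X39.5127 Y52.0786
M5
G0 X66.8223 Y45.7682
M3 S279
G1 X52.1024 Y14.2881 F3023
G1 X20.6223 Y29.0080
G1 X35.3422 Y60.4881
G1 X66.8223 Y45.7682
M5
G0 X0.0000 Y0.0000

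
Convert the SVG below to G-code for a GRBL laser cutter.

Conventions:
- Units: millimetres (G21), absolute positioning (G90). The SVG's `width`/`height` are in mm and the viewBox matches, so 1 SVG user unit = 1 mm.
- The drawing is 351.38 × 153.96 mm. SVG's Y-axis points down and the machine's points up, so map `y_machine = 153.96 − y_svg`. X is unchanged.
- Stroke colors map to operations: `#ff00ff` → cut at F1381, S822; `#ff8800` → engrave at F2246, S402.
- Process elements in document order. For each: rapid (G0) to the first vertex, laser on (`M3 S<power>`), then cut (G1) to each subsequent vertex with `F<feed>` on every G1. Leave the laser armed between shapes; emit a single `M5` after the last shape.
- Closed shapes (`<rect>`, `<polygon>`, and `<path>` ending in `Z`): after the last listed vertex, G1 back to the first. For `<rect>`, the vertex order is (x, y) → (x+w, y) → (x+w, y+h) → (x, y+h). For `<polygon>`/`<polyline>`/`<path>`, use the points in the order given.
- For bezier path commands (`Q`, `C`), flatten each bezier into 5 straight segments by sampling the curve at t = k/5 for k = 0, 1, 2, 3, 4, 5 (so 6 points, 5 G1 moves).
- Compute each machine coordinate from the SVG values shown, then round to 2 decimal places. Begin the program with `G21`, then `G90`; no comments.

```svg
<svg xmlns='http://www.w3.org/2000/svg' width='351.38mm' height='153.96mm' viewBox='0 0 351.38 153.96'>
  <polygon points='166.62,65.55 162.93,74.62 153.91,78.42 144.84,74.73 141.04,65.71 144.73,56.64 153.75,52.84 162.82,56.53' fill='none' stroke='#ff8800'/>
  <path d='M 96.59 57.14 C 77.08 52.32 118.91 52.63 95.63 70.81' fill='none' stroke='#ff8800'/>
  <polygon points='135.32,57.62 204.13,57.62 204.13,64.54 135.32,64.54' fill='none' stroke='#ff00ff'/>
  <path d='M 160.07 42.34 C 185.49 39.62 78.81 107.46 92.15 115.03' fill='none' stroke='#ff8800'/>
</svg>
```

G21
G90
G0 X166.62 Y88.41
M3 S402
G1 X162.93 Y79.34 F2246
G1 X153.91 Y75.54 F2246
G1 X144.84 Y79.23 F2246
G1 X141.04 Y88.25 F2246
G1 X144.73 Y97.32 F2246
G1 X153.75 Y101.12 F2246
G1 X162.82 Y97.43 F2246
G1 X166.62 Y88.41 F2246
G0 X96.59 Y96.82
M3 S402
G1 X91.23 Y98.99 F2246
G1 X94.53 Y99.33 F2246
G1 X100.41 Y97.20 F2246
G1 X102.80 Y92.02 F2246
G1 X95.63 Y83.15 F2246
G0 X135.32 Y96.34
M3 S822
G1 X204.13 Y96.34 F1381
G1 X204.13 Y89.42 F1381
G1 X135.32 Y89.42 F1381
G1 X135.32 Y96.34 F1381
G0 X160.07 Y111.62
M3 S402
G1 X161.49 Y105.83 F2246
G1 X143.30 Y89.39 F2246
G1 X117.62 Y68.57 F2246
G1 X96.53 Y49.66 F2246
G1 X92.15 Y38.93 F2246
M5

Since the viewBox matches the mm dimensions, user units are millimetres directly. The only transform is the Y-flip y_m = 153.96 − y_svg.

Shape 1 is a regular polygon drawn with `<polygon>`. Its stroke #ff8800 means engrave at S402, F2246. After flipping Y the toolpath is (166.62,88.41) → (162.93,79.34) → (153.91,75.54) → (144.84,79.23) → (141.04,88.25) → (144.73,97.32) → (153.75,101.12) → (162.82,97.43) → (166.62,88.41), returning to the start.

Shape 2 is a cubic bezier drawn with `<path>`. Its stroke #ff8800 means engrave at S402, F2246. After flipping Y the toolpath is (96.59,96.82) → (91.23,98.99) → (94.53,99.33) → (100.41,97.20) → (102.80,92.02) → (95.63,83.15).

Shape 3 is a rectangle drawn with `<polygon>`. Its stroke #ff00ff means cut at S822, F1381. After flipping Y the toolpath is (135.32,96.34) → (204.13,96.34) → (204.13,89.42) → (135.32,89.42) → (135.32,96.34), returning to the start.

Shape 4 is a cubic bezier drawn with `<path>`. Its stroke #ff8800 means engrave at S402, F2246. After flipping Y the toolpath is (160.07,111.62) → (161.49,105.83) → (143.30,89.39) → (117.62,68.57) → (96.53,49.66) → (92.15,38.93).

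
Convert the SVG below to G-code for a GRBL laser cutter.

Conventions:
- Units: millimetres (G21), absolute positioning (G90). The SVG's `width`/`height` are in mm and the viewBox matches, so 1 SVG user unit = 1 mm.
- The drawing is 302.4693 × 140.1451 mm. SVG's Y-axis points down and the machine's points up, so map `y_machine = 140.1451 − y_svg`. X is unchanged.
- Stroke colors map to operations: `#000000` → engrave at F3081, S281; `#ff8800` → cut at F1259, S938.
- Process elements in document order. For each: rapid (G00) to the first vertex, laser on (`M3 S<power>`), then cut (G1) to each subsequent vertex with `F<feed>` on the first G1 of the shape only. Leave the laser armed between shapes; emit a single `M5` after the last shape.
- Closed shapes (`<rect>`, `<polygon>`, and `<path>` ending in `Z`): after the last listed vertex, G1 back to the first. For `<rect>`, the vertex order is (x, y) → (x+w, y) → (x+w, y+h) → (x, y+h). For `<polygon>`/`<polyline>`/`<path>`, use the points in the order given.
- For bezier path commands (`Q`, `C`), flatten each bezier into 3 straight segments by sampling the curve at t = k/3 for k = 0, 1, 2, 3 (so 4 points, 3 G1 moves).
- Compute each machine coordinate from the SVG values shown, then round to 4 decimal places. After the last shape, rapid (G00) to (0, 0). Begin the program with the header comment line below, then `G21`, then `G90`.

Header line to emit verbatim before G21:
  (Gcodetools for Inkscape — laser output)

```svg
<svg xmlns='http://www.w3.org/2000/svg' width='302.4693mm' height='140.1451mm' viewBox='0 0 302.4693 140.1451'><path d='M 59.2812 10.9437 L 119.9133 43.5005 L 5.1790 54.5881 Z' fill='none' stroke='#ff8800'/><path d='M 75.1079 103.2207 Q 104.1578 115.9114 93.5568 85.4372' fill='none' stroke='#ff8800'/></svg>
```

Since the viewBox matches the mm dimensions, user units are millimetres directly. The only transform is the Y-flip y_m = 140.1451 − y_svg.

Shape 1 is a closed polygon drawn with `<path>`. Its stroke #ff8800 means cut at S938, F1259. After flipping Y the toolpath is (59.2812,129.2014) → (119.9133,96.6446) → (5.1790,85.5570) → (59.2812,129.2014), returning to the start.

Shape 2 is a quadratic bezier drawn with `<path>`. Its stroke #ff8800 means cut at S938, F1259. After flipping Y the toolpath is (75.1079,36.9244) → (90.0688,33.2600) → (96.2185,39.1879) → (93.5568,54.7079).

(Gcodetools for Inkscape — laser output)
G21
G90
G00 X59.2812 Y129.2014
M3 S938
G1 X119.9133 Y96.6446 F1259
G1 X5.1790 Y85.5570
G1 X59.2812 Y129.2014
G00 X75.1079 Y36.9244
M3 S938
G1 X90.0688 Y33.2600 F1259
G1 X96.2185 Y39.1879
G1 X93.5568 Y54.7079
M5
G00 X0.0000 Y0.0000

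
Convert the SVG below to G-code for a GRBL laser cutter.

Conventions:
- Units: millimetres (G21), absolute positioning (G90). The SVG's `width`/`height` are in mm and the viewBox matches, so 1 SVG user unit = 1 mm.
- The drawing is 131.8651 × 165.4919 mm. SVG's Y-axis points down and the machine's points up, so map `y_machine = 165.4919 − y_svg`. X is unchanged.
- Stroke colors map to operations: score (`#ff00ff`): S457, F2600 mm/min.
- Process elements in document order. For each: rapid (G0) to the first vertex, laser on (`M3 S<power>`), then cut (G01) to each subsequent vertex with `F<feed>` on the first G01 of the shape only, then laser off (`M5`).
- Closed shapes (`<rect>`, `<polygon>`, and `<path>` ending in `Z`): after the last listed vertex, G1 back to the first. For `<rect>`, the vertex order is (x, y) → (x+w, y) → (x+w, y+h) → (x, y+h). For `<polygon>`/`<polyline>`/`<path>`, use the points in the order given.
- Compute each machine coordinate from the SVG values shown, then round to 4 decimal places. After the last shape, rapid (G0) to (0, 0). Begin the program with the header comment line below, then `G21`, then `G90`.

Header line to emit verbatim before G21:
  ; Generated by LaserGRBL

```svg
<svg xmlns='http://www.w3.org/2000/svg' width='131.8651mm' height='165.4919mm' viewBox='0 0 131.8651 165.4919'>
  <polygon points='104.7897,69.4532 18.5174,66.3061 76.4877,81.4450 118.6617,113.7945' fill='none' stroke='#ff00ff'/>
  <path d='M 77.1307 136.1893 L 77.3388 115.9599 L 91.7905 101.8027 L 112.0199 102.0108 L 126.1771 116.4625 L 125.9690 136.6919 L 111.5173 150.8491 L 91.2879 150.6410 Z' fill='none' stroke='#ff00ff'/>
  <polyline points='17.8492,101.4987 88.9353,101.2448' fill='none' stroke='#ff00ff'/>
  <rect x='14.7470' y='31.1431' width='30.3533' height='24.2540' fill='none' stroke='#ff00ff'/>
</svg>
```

; Generated by LaserGRBL
G21
G90
G0 X104.7897 Y96.0387
M3 S457
G01 X18.5174 Y99.1858 F2600
G01 X76.4877 Y84.0469
G01 X118.6617 Y51.6974
G01 X104.7897 Y96.0387
M5
G0 X77.1307 Y29.3026
M3 S457
G01 X77.3388 Y49.5320 F2600
G01 X91.7905 Y63.6892
G01 X112.0199 Y63.4811
G01 X126.1771 Y49.0294
G01 X125.9690 Y28.8000
G01 X111.5173 Y14.6428
G01 X91.2879 Y14.8509
G01 X77.1307 Y29.3026
M5
G0 X17.8492 Y63.9932
M3 S457
G01 X88.9353 Y64.2471 F2600
M5
G0 X14.7470 Y134.3488
M3 S457
G01 X45.1003 Y134.3488 F2600
G01 X45.1003 Y110.0948
G01 X14.7470 Y110.0948
G01 X14.7470 Y134.3488
M5
G0 X0.0000 Y0.0000

1 u = 1 mm; y_m = 165.4919 − y.

[1] `<polygon>` closed polygon, #ff00ff→score S457 F2600: (104.7897,96.0387) → (18.5174,99.1858) → (76.4877,84.0469) → (118.6617,51.6974) → (104.7897,96.0387) (closed)

[2] `<path>` regular polygon, #ff00ff→score S457 F2600: (77.1307,29.3026) → (77.3388,49.5320) → (91.7905,63.6892) → (112.0199,63.4811) → (126.1771,49.0294) → (125.9690,28.8000) → (111.5173,14.6428) → (91.2879,14.8509) → (77.1307,29.3026) (closed)

[3] `<polyline>` line segment, #ff00ff→score S457 F2600: (17.8492,63.9932) → (88.9353,64.2471)

[4] `<rect>` rectangle, #ff00ff→score S457 F2600: (14.7470,134.3488) → (45.1003,134.3488) → (45.1003,110.0948) → (14.7470,110.0948) → (14.7470,134.3488) (closed)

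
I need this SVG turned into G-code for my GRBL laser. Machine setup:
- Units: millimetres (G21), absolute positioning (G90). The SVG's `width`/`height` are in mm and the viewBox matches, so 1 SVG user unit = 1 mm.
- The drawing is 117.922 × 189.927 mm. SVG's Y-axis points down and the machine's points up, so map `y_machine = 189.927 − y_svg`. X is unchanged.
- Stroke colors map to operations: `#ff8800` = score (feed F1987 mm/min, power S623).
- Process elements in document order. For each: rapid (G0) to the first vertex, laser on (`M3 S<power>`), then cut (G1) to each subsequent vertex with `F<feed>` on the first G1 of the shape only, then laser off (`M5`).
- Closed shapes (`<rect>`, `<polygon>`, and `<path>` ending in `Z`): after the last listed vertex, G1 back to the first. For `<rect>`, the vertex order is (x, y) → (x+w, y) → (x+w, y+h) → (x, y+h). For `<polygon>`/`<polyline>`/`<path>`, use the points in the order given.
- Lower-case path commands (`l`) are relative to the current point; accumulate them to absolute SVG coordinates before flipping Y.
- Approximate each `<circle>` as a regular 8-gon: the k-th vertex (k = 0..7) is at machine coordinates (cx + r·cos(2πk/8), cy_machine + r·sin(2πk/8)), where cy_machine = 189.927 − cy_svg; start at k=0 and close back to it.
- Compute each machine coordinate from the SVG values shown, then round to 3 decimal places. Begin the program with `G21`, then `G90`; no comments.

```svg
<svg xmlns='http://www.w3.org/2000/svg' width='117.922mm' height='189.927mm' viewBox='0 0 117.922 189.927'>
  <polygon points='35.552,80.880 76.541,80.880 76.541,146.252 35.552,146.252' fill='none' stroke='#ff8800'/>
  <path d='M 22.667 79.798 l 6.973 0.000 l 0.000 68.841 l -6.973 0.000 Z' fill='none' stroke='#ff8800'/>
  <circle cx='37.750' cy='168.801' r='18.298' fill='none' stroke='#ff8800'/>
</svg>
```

G21
G90
G0 X35.552 Y109.047
M3 S623
G1 X76.541 Y109.047 F1987
G1 X76.541 Y43.675
G1 X35.552 Y43.675
G1 X35.552 Y109.047
M5
G0 X22.667 Y110.129
M3 S623
G1 X29.640 Y110.129 F1987
G1 X29.640 Y41.288
G1 X22.667 Y41.288
G1 X22.667 Y110.129
M5
G0 X56.048 Y21.126
M3 S623
G1 X50.689 Y34.065 F1987
G1 X37.750 Y39.424
G1 X24.811 Y34.065
G1 X19.452 Y21.126
G1 X24.811 Y8.187
G1 X37.750 Y2.828
G1 X50.689 Y8.187
G1 X56.048 Y21.126
M5

1 u = 1 mm; y_m = 189.927 − y.

[1] `<polygon>` rectangle, #ff8800→score S623 F1987: (35.552,109.047) → (76.541,109.047) → (76.541,43.675) → (35.552,43.675) → (35.552,109.047) (closed)

[2] `<path>` rectangle, #ff8800→score S623 F1987: (22.667,110.129) → (29.640,110.129) → (29.640,41.288) → (22.667,41.288) → (22.667,110.129) (closed)

[3] `<circle>` circle, #ff8800→score S623 F1987: (56.048,21.126) → (50.689,34.065) → (37.750,39.424) → (24.811,34.065) → (19.452,21.126) → (24.811,8.187) → (37.750,2.828) → (50.689,8.187) → (56.048,21.126) (closed)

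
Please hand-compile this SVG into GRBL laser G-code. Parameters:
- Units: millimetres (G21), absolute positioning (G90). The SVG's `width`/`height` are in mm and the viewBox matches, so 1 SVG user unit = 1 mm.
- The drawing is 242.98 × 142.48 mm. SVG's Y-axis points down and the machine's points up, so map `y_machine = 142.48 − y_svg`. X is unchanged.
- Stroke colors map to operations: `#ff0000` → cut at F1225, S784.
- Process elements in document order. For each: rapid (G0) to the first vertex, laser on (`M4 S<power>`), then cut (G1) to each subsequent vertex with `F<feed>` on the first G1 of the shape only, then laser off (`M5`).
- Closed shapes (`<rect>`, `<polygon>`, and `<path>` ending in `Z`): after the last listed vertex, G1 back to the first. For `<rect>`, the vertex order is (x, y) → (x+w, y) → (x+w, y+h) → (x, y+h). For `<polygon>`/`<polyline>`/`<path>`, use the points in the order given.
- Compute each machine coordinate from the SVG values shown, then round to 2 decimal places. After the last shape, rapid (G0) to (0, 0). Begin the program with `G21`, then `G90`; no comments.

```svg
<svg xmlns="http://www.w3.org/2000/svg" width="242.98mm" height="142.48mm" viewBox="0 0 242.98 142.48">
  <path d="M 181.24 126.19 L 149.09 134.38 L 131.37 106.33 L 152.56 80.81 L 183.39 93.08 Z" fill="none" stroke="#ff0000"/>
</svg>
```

1 u = 1 mm; y_m = 142.48 − y.

[1] `<path>` regular polygon, #ff0000→cut S784 F1225: (181.24,16.29) → (149.09,8.10) → (131.37,36.15) → (152.56,61.67) → (183.39,49.40) → (181.24,16.29) (closed)

G21
G90
G0 X181.24 Y16.29
M4 S784
G1 X149.09 Y8.10 F1225
G1 X131.37 Y36.15
G1 X152.56 Y61.67
G1 X183.39 Y49.40
G1 X181.24 Y16.29
M5
G0 X0.00 Y0.00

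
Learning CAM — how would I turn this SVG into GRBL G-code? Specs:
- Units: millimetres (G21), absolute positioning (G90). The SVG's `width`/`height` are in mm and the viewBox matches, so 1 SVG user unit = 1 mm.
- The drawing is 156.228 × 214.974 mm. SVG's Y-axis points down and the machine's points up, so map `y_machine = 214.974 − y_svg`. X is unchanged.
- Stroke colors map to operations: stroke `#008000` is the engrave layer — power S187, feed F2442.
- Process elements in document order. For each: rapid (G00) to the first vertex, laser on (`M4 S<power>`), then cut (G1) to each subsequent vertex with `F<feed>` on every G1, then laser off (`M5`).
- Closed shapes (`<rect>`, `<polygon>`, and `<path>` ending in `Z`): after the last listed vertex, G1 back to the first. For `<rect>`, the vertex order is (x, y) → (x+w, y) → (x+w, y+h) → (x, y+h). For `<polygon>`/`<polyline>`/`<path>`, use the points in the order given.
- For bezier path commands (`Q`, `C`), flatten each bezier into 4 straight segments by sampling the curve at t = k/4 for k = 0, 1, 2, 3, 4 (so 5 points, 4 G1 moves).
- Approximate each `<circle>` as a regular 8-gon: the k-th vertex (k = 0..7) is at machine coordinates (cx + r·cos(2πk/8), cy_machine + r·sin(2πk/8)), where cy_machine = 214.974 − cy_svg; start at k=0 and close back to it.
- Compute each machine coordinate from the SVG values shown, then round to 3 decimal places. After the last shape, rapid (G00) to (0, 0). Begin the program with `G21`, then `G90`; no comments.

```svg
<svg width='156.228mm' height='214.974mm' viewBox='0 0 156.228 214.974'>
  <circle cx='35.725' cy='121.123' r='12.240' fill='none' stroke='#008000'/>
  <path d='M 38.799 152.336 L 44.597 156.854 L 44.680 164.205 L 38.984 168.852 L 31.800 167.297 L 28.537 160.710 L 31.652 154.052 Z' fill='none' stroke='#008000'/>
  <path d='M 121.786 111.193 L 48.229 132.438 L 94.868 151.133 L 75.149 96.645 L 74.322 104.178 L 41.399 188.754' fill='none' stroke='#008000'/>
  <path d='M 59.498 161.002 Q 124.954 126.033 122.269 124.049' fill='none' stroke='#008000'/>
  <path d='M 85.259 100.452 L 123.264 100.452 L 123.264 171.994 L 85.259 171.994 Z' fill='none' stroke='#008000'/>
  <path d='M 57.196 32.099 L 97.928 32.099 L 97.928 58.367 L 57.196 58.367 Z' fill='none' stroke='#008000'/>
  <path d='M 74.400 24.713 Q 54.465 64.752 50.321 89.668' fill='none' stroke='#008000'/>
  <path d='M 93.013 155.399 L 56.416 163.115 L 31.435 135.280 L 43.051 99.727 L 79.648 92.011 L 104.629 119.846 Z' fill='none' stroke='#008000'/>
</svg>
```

G21
G90
G00 X47.965 Y93.851
M4 S187
G1 X44.380 Y102.506 F2442
G1 X35.725 Y106.091 F2442
G1 X27.070 Y102.506 F2442
G1 X23.485 Y93.851 F2442
G1 X27.070 Y85.196 F2442
G1 X35.725 Y81.611 F2442
G1 X44.380 Y85.196 F2442
G1 X47.965 Y93.851 F2442
M5
G00 X38.799 Y62.638
M4 S187
G1 X44.597 Y58.120 F2442
G1 X44.680 Y50.769 F2442
G1 X38.984 Y46.122 F2442
G1 X31.800 Y47.677 F2442
G1 X28.537 Y54.264 F2442
G1 X31.652 Y60.922 F2442
G1 X38.799 Y62.638 F2442
M5
G00 X121.786 Y103.781
M4 S187
G1 X48.229 Y82.536 F2442
G1 X94.868 Y63.841 F2442
G1 X75.149 Y118.329 F2442
G1 X74.322 Y110.796 F2442
G1 X41.399 Y26.220 F2442
M5
G00 X59.498 Y53.972
M4 S187
G1 X87.967 Y69.395 F2442
G1 X107.919 Y80.695 F2442
G1 X119.353 Y87.871 F2442
G1 X122.269 Y90.925 F2442
M5
G00 X85.259 Y114.522
M4 S187
G1 X123.264 Y114.522 F2442
G1 X123.264 Y42.980 F2442
G1 X85.259 Y42.980 F2442
G1 X85.259 Y114.522 F2442
M5
G00 X57.196 Y182.875
M4 S187
G1 X97.928 Y182.875 F2442
G1 X97.928 Y156.607 F2442
G1 X57.196 Y156.607 F2442
G1 X57.196 Y182.875 F2442
M5
G00 X74.400 Y190.261
M4 S187
G1 X65.419 Y171.187 F2442
G1 X58.413 Y154.003 F2442
G1 X53.380 Y138.709 F2442
G1 X50.321 Y125.306 F2442
M5
G00 X93.013 Y59.575
M4 S187
G1 X56.416 Y51.859 F2442
G1 X31.435 Y79.694 F2442
G1 X43.051 Y115.247 F2442
G1 X79.648 Y122.963 F2442
G1 X104.629 Y95.128 F2442
G1 X93.013 Y59.575 F2442
M5
G00 X0.000 Y0.000

Since the viewBox matches the mm dimensions, user units are millimetres directly. The only transform is the Y-flip y_m = 214.974 − y_svg.

Shape 1 is a circle drawn with `<circle>`. Its stroke #008000 means engrave at S187, F2442. After flipping Y the toolpath is (47.965,93.851) → (44.380,102.506) → (35.725,106.091) → (27.070,102.506) → (23.485,93.851) → (27.070,85.196) → (35.725,81.611) → (44.380,85.196) → (47.965,93.851), returning to the start.

Shape 2 is a regular polygon drawn with `<path>`. Its stroke #008000 means engrave at S187, F2442. After flipping Y the toolpath is (38.799,62.638) → (44.597,58.120) → (44.680,50.769) → (38.984,46.122) → (31.800,47.677) → (28.537,54.264) → (31.652,60.922) → (38.799,62.638), returning to the start.

Shape 3 is a open polyline drawn with `<path>`. Its stroke #008000 means engrave at S187, F2442. After flipping Y the toolpath is (121.786,103.781) → (48.229,82.536) → (94.868,63.841) → (75.149,118.329) → (74.322,110.796) → (41.399,26.220).

Shape 4 is a quadratic bezier drawn with `<path>`. Its stroke #008000 means engrave at S187, F2442. After flipping Y the toolpath is (59.498,53.972) → (87.967,69.395) → (107.919,80.695) → (119.353,87.871) → (122.269,90.925).

Shape 5 is a rectangle drawn with `<path>`. Its stroke #008000 means engrave at S187, F2442. After flipping Y the toolpath is (85.259,114.522) → (123.264,114.522) → (123.264,42.980) → (85.259,42.980) → (85.259,114.522), returning to the start.

Shape 6 is a rectangle drawn with `<path>`. Its stroke #008000 means engrave at S187, F2442. After flipping Y the toolpath is (57.196,182.875) → (97.928,182.875) → (97.928,156.607) → (57.196,156.607) → (57.196,182.875), returning to the start.

Shape 7 is a quadratic bezier drawn with `<path>`. Its stroke #008000 means engrave at S187, F2442. After flipping Y the toolpath is (74.400,190.261) → (65.419,171.187) → (58.413,154.003) → (53.380,138.709) → (50.321,125.306).

Shape 8 is a regular polygon drawn with `<path>`. Its stroke #008000 means engrave at S187, F2442. After flipping Y the toolpath is (93.013,59.575) → (56.416,51.859) → (31.435,79.694) → (43.051,115.247) → (79.648,122.963) → (104.629,95.128) → (93.013,59.575), returning to the start.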